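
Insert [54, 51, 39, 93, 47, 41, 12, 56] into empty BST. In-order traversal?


Insert 54: root
Insert 51: L from 54
Insert 39: L from 54 -> L from 51
Insert 93: R from 54
Insert 47: L from 54 -> L from 51 -> R from 39
Insert 41: L from 54 -> L from 51 -> R from 39 -> L from 47
Insert 12: L from 54 -> L from 51 -> L from 39
Insert 56: R from 54 -> L from 93

In-order: [12, 39, 41, 47, 51, 54, 56, 93]


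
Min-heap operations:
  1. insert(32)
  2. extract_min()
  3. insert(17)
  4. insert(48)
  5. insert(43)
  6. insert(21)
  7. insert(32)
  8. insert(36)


insert(32) -> [32]
extract_min()->32, []
insert(17) -> [17]
insert(48) -> [17, 48]
insert(43) -> [17, 48, 43]
insert(21) -> [17, 21, 43, 48]
insert(32) -> [17, 21, 43, 48, 32]
insert(36) -> [17, 21, 36, 48, 32, 43]

Final heap: [17, 21, 36, 48, 32, 43]


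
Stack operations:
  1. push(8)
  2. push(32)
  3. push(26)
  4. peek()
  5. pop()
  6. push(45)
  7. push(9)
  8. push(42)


push(8) -> [8]
push(32) -> [8, 32]
push(26) -> [8, 32, 26]
peek()->26
pop()->26, [8, 32]
push(45) -> [8, 32, 45]
push(9) -> [8, 32, 45, 9]
push(42) -> [8, 32, 45, 9, 42]

Final stack: [8, 32, 45, 9, 42]


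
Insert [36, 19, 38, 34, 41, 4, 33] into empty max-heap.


Insert 36: [36]
Insert 19: [36, 19]
Insert 38: [38, 19, 36]
Insert 34: [38, 34, 36, 19]
Insert 41: [41, 38, 36, 19, 34]
Insert 4: [41, 38, 36, 19, 34, 4]
Insert 33: [41, 38, 36, 19, 34, 4, 33]

Final heap: [41, 38, 36, 19, 34, 4, 33]


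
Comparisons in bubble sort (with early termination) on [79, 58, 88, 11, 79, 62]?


Algorithm: bubble sort (with early termination)
Input: [79, 58, 88, 11, 79, 62]
Sorted: [11, 58, 62, 79, 79, 88]

14


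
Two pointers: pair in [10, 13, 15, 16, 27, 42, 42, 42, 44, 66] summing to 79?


lo=0(10)+hi=9(66)=76
lo=1(13)+hi=9(66)=79

Yes: 13+66=79


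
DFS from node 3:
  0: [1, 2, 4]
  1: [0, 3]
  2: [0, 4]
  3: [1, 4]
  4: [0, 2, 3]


Visit 3, push [4, 1]
Visit 1, push [0]
Visit 0, push [4, 2]
Visit 2, push [4]
Visit 4, push []

DFS order: [3, 1, 0, 2, 4]


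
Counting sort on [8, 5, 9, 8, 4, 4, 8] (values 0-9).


Input: [8, 5, 9, 8, 4, 4, 8]
Counts: [0, 0, 0, 0, 2, 1, 0, 0, 3, 1]

Sorted: [4, 4, 5, 8, 8, 8, 9]


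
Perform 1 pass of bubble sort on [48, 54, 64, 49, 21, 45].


Initial: [48, 54, 64, 49, 21, 45]
Pass 1: [48, 54, 49, 21, 45, 64] (3 swaps)

After 1 pass: [48, 54, 49, 21, 45, 64]


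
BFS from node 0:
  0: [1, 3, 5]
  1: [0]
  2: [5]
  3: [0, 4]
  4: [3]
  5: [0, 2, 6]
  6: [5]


Visit 0, enqueue [1, 3, 5]
Visit 1, enqueue []
Visit 3, enqueue [4]
Visit 5, enqueue [2, 6]
Visit 4, enqueue []
Visit 2, enqueue []
Visit 6, enqueue []

BFS order: [0, 1, 3, 5, 4, 2, 6]


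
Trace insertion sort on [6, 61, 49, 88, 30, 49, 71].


Initial: [6, 61, 49, 88, 30, 49, 71]
Insert 61: [6, 61, 49, 88, 30, 49, 71]
Insert 49: [6, 49, 61, 88, 30, 49, 71]
Insert 88: [6, 49, 61, 88, 30, 49, 71]
Insert 30: [6, 30, 49, 61, 88, 49, 71]
Insert 49: [6, 30, 49, 49, 61, 88, 71]
Insert 71: [6, 30, 49, 49, 61, 71, 88]

Sorted: [6, 30, 49, 49, 61, 71, 88]


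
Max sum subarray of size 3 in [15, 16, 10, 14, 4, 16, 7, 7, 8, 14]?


[0:3]: 41
[1:4]: 40
[2:5]: 28
[3:6]: 34
[4:7]: 27
[5:8]: 30
[6:9]: 22
[7:10]: 29

Max: 41 at [0:3]


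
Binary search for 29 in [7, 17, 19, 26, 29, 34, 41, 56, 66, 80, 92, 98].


Step 1: lo=0, hi=11, mid=5, val=34
Step 2: lo=0, hi=4, mid=2, val=19
Step 3: lo=3, hi=4, mid=3, val=26
Step 4: lo=4, hi=4, mid=4, val=29

Found at index 4


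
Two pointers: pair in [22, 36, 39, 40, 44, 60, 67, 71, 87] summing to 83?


lo=0(22)+hi=8(87)=109
lo=0(22)+hi=7(71)=93
lo=0(22)+hi=6(67)=89
lo=0(22)+hi=5(60)=82
lo=1(36)+hi=5(60)=96
lo=1(36)+hi=4(44)=80
lo=2(39)+hi=4(44)=83

Yes: 39+44=83


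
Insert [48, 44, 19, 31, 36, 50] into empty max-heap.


Insert 48: [48]
Insert 44: [48, 44]
Insert 19: [48, 44, 19]
Insert 31: [48, 44, 19, 31]
Insert 36: [48, 44, 19, 31, 36]
Insert 50: [50, 44, 48, 31, 36, 19]

Final heap: [50, 44, 48, 31, 36, 19]


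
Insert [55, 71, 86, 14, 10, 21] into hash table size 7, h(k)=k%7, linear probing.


Insert 55: h=6 -> slot 6
Insert 71: h=1 -> slot 1
Insert 86: h=2 -> slot 2
Insert 14: h=0 -> slot 0
Insert 10: h=3 -> slot 3
Insert 21: h=0, 4 probes -> slot 4

Table: [14, 71, 86, 10, 21, None, 55]


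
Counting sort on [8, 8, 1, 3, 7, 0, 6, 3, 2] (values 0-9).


Input: [8, 8, 1, 3, 7, 0, 6, 3, 2]
Counts: [1, 1, 1, 2, 0, 0, 1, 1, 2, 0]

Sorted: [0, 1, 2, 3, 3, 6, 7, 8, 8]


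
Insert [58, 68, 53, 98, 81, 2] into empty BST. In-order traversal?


Insert 58: root
Insert 68: R from 58
Insert 53: L from 58
Insert 98: R from 58 -> R from 68
Insert 81: R from 58 -> R from 68 -> L from 98
Insert 2: L from 58 -> L from 53

In-order: [2, 53, 58, 68, 81, 98]


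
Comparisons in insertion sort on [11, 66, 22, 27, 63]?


Algorithm: insertion sort
Input: [11, 66, 22, 27, 63]
Sorted: [11, 22, 27, 63, 66]

7


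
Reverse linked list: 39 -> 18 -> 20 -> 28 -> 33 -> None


Step 1: curr=39, set curr.next=prev(None) | reversed so far: 39
Step 2: curr=18, set curr.next=prev(39) | reversed so far: 18 -> 39
Step 3: curr=20, set curr.next=prev(18) | reversed so far: 20 -> 18 -> 39
Step 4: curr=28, set curr.next=prev(20) | reversed so far: 28 -> 20 -> 18 -> 39
Step 5: curr=33, set curr.next=prev(28) | reversed so far: 33 -> 28 -> 20 -> 18 -> 39

33 -> 28 -> 20 -> 18 -> 39 -> None


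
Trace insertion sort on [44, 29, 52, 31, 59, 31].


Initial: [44, 29, 52, 31, 59, 31]
Insert 29: [29, 44, 52, 31, 59, 31]
Insert 52: [29, 44, 52, 31, 59, 31]
Insert 31: [29, 31, 44, 52, 59, 31]
Insert 59: [29, 31, 44, 52, 59, 31]
Insert 31: [29, 31, 31, 44, 52, 59]

Sorted: [29, 31, 31, 44, 52, 59]


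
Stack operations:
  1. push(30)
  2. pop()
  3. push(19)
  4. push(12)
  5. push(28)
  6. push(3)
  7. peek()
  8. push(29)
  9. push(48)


push(30) -> [30]
pop()->30, []
push(19) -> [19]
push(12) -> [19, 12]
push(28) -> [19, 12, 28]
push(3) -> [19, 12, 28, 3]
peek()->3
push(29) -> [19, 12, 28, 3, 29]
push(48) -> [19, 12, 28, 3, 29, 48]

Final stack: [19, 12, 28, 3, 29, 48]


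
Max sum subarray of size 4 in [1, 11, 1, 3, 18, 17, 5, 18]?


[0:4]: 16
[1:5]: 33
[2:6]: 39
[3:7]: 43
[4:8]: 58

Max: 58 at [4:8]


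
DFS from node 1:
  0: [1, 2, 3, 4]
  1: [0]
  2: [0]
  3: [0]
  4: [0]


Visit 1, push [0]
Visit 0, push [4, 3, 2]
Visit 2, push []
Visit 3, push []
Visit 4, push []

DFS order: [1, 0, 2, 3, 4]


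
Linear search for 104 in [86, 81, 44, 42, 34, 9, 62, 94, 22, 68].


i=0: 86!=104
i=1: 81!=104
i=2: 44!=104
i=3: 42!=104
i=4: 34!=104
i=5: 9!=104
i=6: 62!=104
i=7: 94!=104
i=8: 22!=104
i=9: 68!=104

Not found, 10 comps


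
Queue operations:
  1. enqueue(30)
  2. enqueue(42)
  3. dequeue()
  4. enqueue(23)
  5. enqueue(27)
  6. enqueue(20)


enqueue(30) -> [30]
enqueue(42) -> [30, 42]
dequeue()->30, [42]
enqueue(23) -> [42, 23]
enqueue(27) -> [42, 23, 27]
enqueue(20) -> [42, 23, 27, 20]

Final queue: [42, 23, 27, 20]


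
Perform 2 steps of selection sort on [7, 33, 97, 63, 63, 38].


Initial: [7, 33, 97, 63, 63, 38]
Step 1: min=7 at 0
  Swap: [7, 33, 97, 63, 63, 38]
Step 2: min=33 at 1
  Swap: [7, 33, 97, 63, 63, 38]

After 2 steps: [7, 33, 97, 63, 63, 38]


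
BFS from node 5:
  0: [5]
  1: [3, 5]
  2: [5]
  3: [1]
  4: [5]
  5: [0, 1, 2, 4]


Visit 5, enqueue [0, 1, 2, 4]
Visit 0, enqueue []
Visit 1, enqueue [3]
Visit 2, enqueue []
Visit 4, enqueue []
Visit 3, enqueue []

BFS order: [5, 0, 1, 2, 4, 3]


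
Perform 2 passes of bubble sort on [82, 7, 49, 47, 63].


Initial: [82, 7, 49, 47, 63]
Pass 1: [7, 49, 47, 63, 82] (4 swaps)
Pass 2: [7, 47, 49, 63, 82] (1 swaps)

After 2 passes: [7, 47, 49, 63, 82]


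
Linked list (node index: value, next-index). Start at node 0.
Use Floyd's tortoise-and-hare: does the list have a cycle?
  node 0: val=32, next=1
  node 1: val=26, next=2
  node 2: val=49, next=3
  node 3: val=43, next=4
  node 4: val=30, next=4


Floyd's tortoise (slow, +1) and hare (fast, +2):
  init: slow=0, fast=0
  step 1: slow=1, fast=2
  step 2: slow=2, fast=4
  step 3: slow=3, fast=4
  step 4: slow=4, fast=4
  slow == fast at node 4: cycle detected

Cycle: yes


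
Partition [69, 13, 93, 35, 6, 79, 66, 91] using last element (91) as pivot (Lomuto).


Pivot: 91
  69 <= 91: advance i (no swap)
  13 <= 91: advance i (no swap)
  35 <= 91: swap -> [69, 13, 35, 93, 6, 79, 66, 91]
  6 <= 91: swap -> [69, 13, 35, 6, 93, 79, 66, 91]
  79 <= 91: swap -> [69, 13, 35, 6, 79, 93, 66, 91]
  66 <= 91: swap -> [69, 13, 35, 6, 79, 66, 93, 91]
Place pivot at 6: [69, 13, 35, 6, 79, 66, 91, 93]

Partitioned: [69, 13, 35, 6, 79, 66, 91, 93]


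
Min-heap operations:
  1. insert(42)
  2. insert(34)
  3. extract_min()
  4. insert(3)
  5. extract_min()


insert(42) -> [42]
insert(34) -> [34, 42]
extract_min()->34, [42]
insert(3) -> [3, 42]
extract_min()->3, [42]

Final heap: [42]


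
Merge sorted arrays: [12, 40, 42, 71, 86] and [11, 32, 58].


Take 11 from B
Take 12 from A
Take 32 from B
Take 40 from A
Take 42 from A
Take 58 from B

Merged: [11, 12, 32, 40, 42, 58, 71, 86]


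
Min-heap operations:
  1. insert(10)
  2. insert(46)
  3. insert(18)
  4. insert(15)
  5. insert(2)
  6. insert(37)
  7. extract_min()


insert(10) -> [10]
insert(46) -> [10, 46]
insert(18) -> [10, 46, 18]
insert(15) -> [10, 15, 18, 46]
insert(2) -> [2, 10, 18, 46, 15]
insert(37) -> [2, 10, 18, 46, 15, 37]
extract_min()->2, [10, 15, 18, 46, 37]

Final heap: [10, 15, 18, 46, 37]


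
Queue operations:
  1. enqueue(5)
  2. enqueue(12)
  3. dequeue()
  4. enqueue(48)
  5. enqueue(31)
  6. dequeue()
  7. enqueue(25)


enqueue(5) -> [5]
enqueue(12) -> [5, 12]
dequeue()->5, [12]
enqueue(48) -> [12, 48]
enqueue(31) -> [12, 48, 31]
dequeue()->12, [48, 31]
enqueue(25) -> [48, 31, 25]

Final queue: [48, 31, 25]


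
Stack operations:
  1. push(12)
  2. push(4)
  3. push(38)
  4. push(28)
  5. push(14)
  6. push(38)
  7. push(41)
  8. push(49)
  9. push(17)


push(12) -> [12]
push(4) -> [12, 4]
push(38) -> [12, 4, 38]
push(28) -> [12, 4, 38, 28]
push(14) -> [12, 4, 38, 28, 14]
push(38) -> [12, 4, 38, 28, 14, 38]
push(41) -> [12, 4, 38, 28, 14, 38, 41]
push(49) -> [12, 4, 38, 28, 14, 38, 41, 49]
push(17) -> [12, 4, 38, 28, 14, 38, 41, 49, 17]

Final stack: [12, 4, 38, 28, 14, 38, 41, 49, 17]


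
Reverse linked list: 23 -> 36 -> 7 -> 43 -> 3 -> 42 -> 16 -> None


Step 1: curr=23, set curr.next=prev(None) | reversed so far: 23
Step 2: curr=36, set curr.next=prev(23) | reversed so far: 36 -> 23
Step 3: curr=7, set curr.next=prev(36) | reversed so far: 7 -> 36 -> 23
Step 4: curr=43, set curr.next=prev(7) | reversed so far: 43 -> 7 -> 36 -> 23
Step 5: curr=3, set curr.next=prev(43) | reversed so far: 3 -> 43 -> 7 -> 36 -> 23
Step 6: curr=42, set curr.next=prev(3) | reversed so far: 42 -> 3 -> 43 -> 7 -> 36 -> 23
Step 7: curr=16, set curr.next=prev(42) | reversed so far: 16 -> 42 -> 3 -> 43 -> 7 -> 36 -> 23

16 -> 42 -> 3 -> 43 -> 7 -> 36 -> 23 -> None


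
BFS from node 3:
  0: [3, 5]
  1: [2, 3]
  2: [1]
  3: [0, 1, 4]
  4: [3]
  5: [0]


Visit 3, enqueue [0, 1, 4]
Visit 0, enqueue [5]
Visit 1, enqueue [2]
Visit 4, enqueue []
Visit 5, enqueue []
Visit 2, enqueue []

BFS order: [3, 0, 1, 4, 5, 2]


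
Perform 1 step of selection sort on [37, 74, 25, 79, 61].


Initial: [37, 74, 25, 79, 61]
Step 1: min=25 at 2
  Swap: [25, 74, 37, 79, 61]

After 1 step: [25, 74, 37, 79, 61]


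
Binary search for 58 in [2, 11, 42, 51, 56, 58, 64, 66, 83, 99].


Step 1: lo=0, hi=9, mid=4, val=56
Step 2: lo=5, hi=9, mid=7, val=66
Step 3: lo=5, hi=6, mid=5, val=58

Found at index 5


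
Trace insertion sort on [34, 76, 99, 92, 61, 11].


Initial: [34, 76, 99, 92, 61, 11]
Insert 76: [34, 76, 99, 92, 61, 11]
Insert 99: [34, 76, 99, 92, 61, 11]
Insert 92: [34, 76, 92, 99, 61, 11]
Insert 61: [34, 61, 76, 92, 99, 11]
Insert 11: [11, 34, 61, 76, 92, 99]

Sorted: [11, 34, 61, 76, 92, 99]


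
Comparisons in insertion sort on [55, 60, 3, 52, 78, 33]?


Algorithm: insertion sort
Input: [55, 60, 3, 52, 78, 33]
Sorted: [3, 33, 52, 55, 60, 78]

12


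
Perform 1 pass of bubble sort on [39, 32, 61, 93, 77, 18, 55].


Initial: [39, 32, 61, 93, 77, 18, 55]
Pass 1: [32, 39, 61, 77, 18, 55, 93] (4 swaps)

After 1 pass: [32, 39, 61, 77, 18, 55, 93]


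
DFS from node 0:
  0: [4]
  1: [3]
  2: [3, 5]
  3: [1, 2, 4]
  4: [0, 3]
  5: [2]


Visit 0, push [4]
Visit 4, push [3]
Visit 3, push [2, 1]
Visit 1, push []
Visit 2, push [5]
Visit 5, push []

DFS order: [0, 4, 3, 1, 2, 5]


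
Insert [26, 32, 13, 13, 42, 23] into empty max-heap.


Insert 26: [26]
Insert 32: [32, 26]
Insert 13: [32, 26, 13]
Insert 13: [32, 26, 13, 13]
Insert 42: [42, 32, 13, 13, 26]
Insert 23: [42, 32, 23, 13, 26, 13]

Final heap: [42, 32, 23, 13, 26, 13]


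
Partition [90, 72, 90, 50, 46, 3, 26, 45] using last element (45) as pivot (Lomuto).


Pivot: 45
  3 <= 45: swap -> [3, 72, 90, 50, 46, 90, 26, 45]
  26 <= 45: swap -> [3, 26, 90, 50, 46, 90, 72, 45]
Place pivot at 2: [3, 26, 45, 50, 46, 90, 72, 90]

Partitioned: [3, 26, 45, 50, 46, 90, 72, 90]


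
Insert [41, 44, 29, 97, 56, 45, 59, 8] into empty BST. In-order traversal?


Insert 41: root
Insert 44: R from 41
Insert 29: L from 41
Insert 97: R from 41 -> R from 44
Insert 56: R from 41 -> R from 44 -> L from 97
Insert 45: R from 41 -> R from 44 -> L from 97 -> L from 56
Insert 59: R from 41 -> R from 44 -> L from 97 -> R from 56
Insert 8: L from 41 -> L from 29

In-order: [8, 29, 41, 44, 45, 56, 59, 97]


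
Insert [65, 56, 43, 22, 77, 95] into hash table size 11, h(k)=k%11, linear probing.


Insert 65: h=10 -> slot 10
Insert 56: h=1 -> slot 1
Insert 43: h=10, 1 probes -> slot 0
Insert 22: h=0, 2 probes -> slot 2
Insert 77: h=0, 3 probes -> slot 3
Insert 95: h=7 -> slot 7

Table: [43, 56, 22, 77, None, None, None, 95, None, None, 65]


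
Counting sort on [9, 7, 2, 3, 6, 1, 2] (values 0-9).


Input: [9, 7, 2, 3, 6, 1, 2]
Counts: [0, 1, 2, 1, 0, 0, 1, 1, 0, 1]

Sorted: [1, 2, 2, 3, 6, 7, 9]


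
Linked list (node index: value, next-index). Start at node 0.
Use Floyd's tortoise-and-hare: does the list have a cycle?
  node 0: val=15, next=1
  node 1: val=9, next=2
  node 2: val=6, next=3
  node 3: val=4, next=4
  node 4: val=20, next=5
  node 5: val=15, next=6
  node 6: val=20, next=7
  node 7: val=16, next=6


Floyd's tortoise (slow, +1) and hare (fast, +2):
  init: slow=0, fast=0
  step 1: slow=1, fast=2
  step 2: slow=2, fast=4
  step 3: slow=3, fast=6
  step 4: slow=4, fast=6
  step 5: slow=5, fast=6
  step 6: slow=6, fast=6
  slow == fast at node 6: cycle detected

Cycle: yes


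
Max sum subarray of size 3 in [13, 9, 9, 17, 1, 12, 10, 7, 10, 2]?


[0:3]: 31
[1:4]: 35
[2:5]: 27
[3:6]: 30
[4:7]: 23
[5:8]: 29
[6:9]: 27
[7:10]: 19

Max: 35 at [1:4]


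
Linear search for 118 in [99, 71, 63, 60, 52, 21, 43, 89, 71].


i=0: 99!=118
i=1: 71!=118
i=2: 63!=118
i=3: 60!=118
i=4: 52!=118
i=5: 21!=118
i=6: 43!=118
i=7: 89!=118
i=8: 71!=118

Not found, 9 comps


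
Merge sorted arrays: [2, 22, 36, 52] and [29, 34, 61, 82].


Take 2 from A
Take 22 from A
Take 29 from B
Take 34 from B
Take 36 from A
Take 52 from A

Merged: [2, 22, 29, 34, 36, 52, 61, 82]


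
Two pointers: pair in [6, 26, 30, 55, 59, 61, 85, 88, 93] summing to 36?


lo=0(6)+hi=8(93)=99
lo=0(6)+hi=7(88)=94
lo=0(6)+hi=6(85)=91
lo=0(6)+hi=5(61)=67
lo=0(6)+hi=4(59)=65
lo=0(6)+hi=3(55)=61
lo=0(6)+hi=2(30)=36

Yes: 6+30=36


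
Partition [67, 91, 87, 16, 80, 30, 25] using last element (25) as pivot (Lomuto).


Pivot: 25
  16 <= 25: swap -> [16, 91, 87, 67, 80, 30, 25]
Place pivot at 1: [16, 25, 87, 67, 80, 30, 91]

Partitioned: [16, 25, 87, 67, 80, 30, 91]


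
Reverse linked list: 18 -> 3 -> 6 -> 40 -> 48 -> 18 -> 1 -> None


Step 1: curr=18, set curr.next=prev(None) | reversed so far: 18
Step 2: curr=3, set curr.next=prev(18) | reversed so far: 3 -> 18
Step 3: curr=6, set curr.next=prev(3) | reversed so far: 6 -> 3 -> 18
Step 4: curr=40, set curr.next=prev(6) | reversed so far: 40 -> 6 -> 3 -> 18
Step 5: curr=48, set curr.next=prev(40) | reversed so far: 48 -> 40 -> 6 -> 3 -> 18
Step 6: curr=18, set curr.next=prev(48) | reversed so far: 18 -> 48 -> 40 -> 6 -> 3 -> 18
Step 7: curr=1, set curr.next=prev(18) | reversed so far: 1 -> 18 -> 48 -> 40 -> 6 -> 3 -> 18

1 -> 18 -> 48 -> 40 -> 6 -> 3 -> 18 -> None


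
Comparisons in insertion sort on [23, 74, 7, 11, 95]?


Algorithm: insertion sort
Input: [23, 74, 7, 11, 95]
Sorted: [7, 11, 23, 74, 95]

7


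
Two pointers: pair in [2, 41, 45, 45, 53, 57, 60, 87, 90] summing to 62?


lo=0(2)+hi=8(90)=92
lo=0(2)+hi=7(87)=89
lo=0(2)+hi=6(60)=62

Yes: 2+60=62


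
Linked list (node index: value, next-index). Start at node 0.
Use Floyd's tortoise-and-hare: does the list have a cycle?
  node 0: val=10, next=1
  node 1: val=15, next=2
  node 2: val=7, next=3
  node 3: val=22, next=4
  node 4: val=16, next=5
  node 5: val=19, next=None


Floyd's tortoise (slow, +1) and hare (fast, +2):
  init: slow=0, fast=0
  step 1: slow=1, fast=2
  step 2: slow=2, fast=4
  step 3: fast 4->5->None, no cycle

Cycle: no


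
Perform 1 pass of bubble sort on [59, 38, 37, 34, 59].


Initial: [59, 38, 37, 34, 59]
Pass 1: [38, 37, 34, 59, 59] (3 swaps)

After 1 pass: [38, 37, 34, 59, 59]


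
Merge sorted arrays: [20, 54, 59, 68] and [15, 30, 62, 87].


Take 15 from B
Take 20 from A
Take 30 from B
Take 54 from A
Take 59 from A
Take 62 from B
Take 68 from A

Merged: [15, 20, 30, 54, 59, 62, 68, 87]


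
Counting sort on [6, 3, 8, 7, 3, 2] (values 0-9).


Input: [6, 3, 8, 7, 3, 2]
Counts: [0, 0, 1, 2, 0, 0, 1, 1, 1, 0]

Sorted: [2, 3, 3, 6, 7, 8]


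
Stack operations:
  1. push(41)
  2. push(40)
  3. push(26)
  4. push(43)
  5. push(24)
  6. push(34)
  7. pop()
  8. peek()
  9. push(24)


push(41) -> [41]
push(40) -> [41, 40]
push(26) -> [41, 40, 26]
push(43) -> [41, 40, 26, 43]
push(24) -> [41, 40, 26, 43, 24]
push(34) -> [41, 40, 26, 43, 24, 34]
pop()->34, [41, 40, 26, 43, 24]
peek()->24
push(24) -> [41, 40, 26, 43, 24, 24]

Final stack: [41, 40, 26, 43, 24, 24]


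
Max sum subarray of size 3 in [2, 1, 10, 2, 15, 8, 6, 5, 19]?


[0:3]: 13
[1:4]: 13
[2:5]: 27
[3:6]: 25
[4:7]: 29
[5:8]: 19
[6:9]: 30

Max: 30 at [6:9]


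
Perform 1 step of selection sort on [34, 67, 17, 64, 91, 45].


Initial: [34, 67, 17, 64, 91, 45]
Step 1: min=17 at 2
  Swap: [17, 67, 34, 64, 91, 45]

After 1 step: [17, 67, 34, 64, 91, 45]


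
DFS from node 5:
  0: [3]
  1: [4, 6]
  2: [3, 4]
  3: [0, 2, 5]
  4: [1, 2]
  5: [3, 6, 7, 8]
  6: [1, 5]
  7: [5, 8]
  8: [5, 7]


Visit 5, push [8, 7, 6, 3]
Visit 3, push [2, 0]
Visit 0, push []
Visit 2, push [4]
Visit 4, push [1]
Visit 1, push [6]
Visit 6, push []
Visit 7, push [8]
Visit 8, push []

DFS order: [5, 3, 0, 2, 4, 1, 6, 7, 8]


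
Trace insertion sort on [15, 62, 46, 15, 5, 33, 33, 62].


Initial: [15, 62, 46, 15, 5, 33, 33, 62]
Insert 62: [15, 62, 46, 15, 5, 33, 33, 62]
Insert 46: [15, 46, 62, 15, 5, 33, 33, 62]
Insert 15: [15, 15, 46, 62, 5, 33, 33, 62]
Insert 5: [5, 15, 15, 46, 62, 33, 33, 62]
Insert 33: [5, 15, 15, 33, 46, 62, 33, 62]
Insert 33: [5, 15, 15, 33, 33, 46, 62, 62]
Insert 62: [5, 15, 15, 33, 33, 46, 62, 62]

Sorted: [5, 15, 15, 33, 33, 46, 62, 62]


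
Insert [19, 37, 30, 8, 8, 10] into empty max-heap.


Insert 19: [19]
Insert 37: [37, 19]
Insert 30: [37, 19, 30]
Insert 8: [37, 19, 30, 8]
Insert 8: [37, 19, 30, 8, 8]
Insert 10: [37, 19, 30, 8, 8, 10]

Final heap: [37, 19, 30, 8, 8, 10]


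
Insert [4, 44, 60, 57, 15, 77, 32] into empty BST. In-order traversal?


Insert 4: root
Insert 44: R from 4
Insert 60: R from 4 -> R from 44
Insert 57: R from 4 -> R from 44 -> L from 60
Insert 15: R from 4 -> L from 44
Insert 77: R from 4 -> R from 44 -> R from 60
Insert 32: R from 4 -> L from 44 -> R from 15

In-order: [4, 15, 32, 44, 57, 60, 77]


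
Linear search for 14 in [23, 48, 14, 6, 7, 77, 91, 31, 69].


i=0: 23!=14
i=1: 48!=14
i=2: 14==14 found!

Found at 2, 3 comps


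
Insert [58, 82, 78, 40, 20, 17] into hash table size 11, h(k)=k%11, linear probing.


Insert 58: h=3 -> slot 3
Insert 82: h=5 -> slot 5
Insert 78: h=1 -> slot 1
Insert 40: h=7 -> slot 7
Insert 20: h=9 -> slot 9
Insert 17: h=6 -> slot 6

Table: [None, 78, None, 58, None, 82, 17, 40, None, 20, None]


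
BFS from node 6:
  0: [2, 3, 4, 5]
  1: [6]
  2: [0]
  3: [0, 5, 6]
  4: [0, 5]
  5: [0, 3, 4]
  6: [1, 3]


Visit 6, enqueue [1, 3]
Visit 1, enqueue []
Visit 3, enqueue [0, 5]
Visit 0, enqueue [2, 4]
Visit 5, enqueue []
Visit 2, enqueue []
Visit 4, enqueue []

BFS order: [6, 1, 3, 0, 5, 2, 4]


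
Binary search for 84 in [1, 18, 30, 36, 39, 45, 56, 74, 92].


Step 1: lo=0, hi=8, mid=4, val=39
Step 2: lo=5, hi=8, mid=6, val=56
Step 3: lo=7, hi=8, mid=7, val=74
Step 4: lo=8, hi=8, mid=8, val=92

Not found


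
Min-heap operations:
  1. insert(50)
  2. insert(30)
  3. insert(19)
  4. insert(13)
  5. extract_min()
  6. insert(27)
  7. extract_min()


insert(50) -> [50]
insert(30) -> [30, 50]
insert(19) -> [19, 50, 30]
insert(13) -> [13, 19, 30, 50]
extract_min()->13, [19, 50, 30]
insert(27) -> [19, 27, 30, 50]
extract_min()->19, [27, 50, 30]

Final heap: [27, 50, 30]


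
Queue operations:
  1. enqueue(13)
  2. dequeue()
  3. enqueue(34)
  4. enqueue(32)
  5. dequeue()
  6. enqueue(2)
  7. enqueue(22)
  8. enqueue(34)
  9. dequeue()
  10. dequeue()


enqueue(13) -> [13]
dequeue()->13, []
enqueue(34) -> [34]
enqueue(32) -> [34, 32]
dequeue()->34, [32]
enqueue(2) -> [32, 2]
enqueue(22) -> [32, 2, 22]
enqueue(34) -> [32, 2, 22, 34]
dequeue()->32, [2, 22, 34]
dequeue()->2, [22, 34]

Final queue: [22, 34]


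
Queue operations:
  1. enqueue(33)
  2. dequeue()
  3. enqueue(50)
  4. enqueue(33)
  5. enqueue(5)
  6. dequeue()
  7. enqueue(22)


enqueue(33) -> [33]
dequeue()->33, []
enqueue(50) -> [50]
enqueue(33) -> [50, 33]
enqueue(5) -> [50, 33, 5]
dequeue()->50, [33, 5]
enqueue(22) -> [33, 5, 22]

Final queue: [33, 5, 22]


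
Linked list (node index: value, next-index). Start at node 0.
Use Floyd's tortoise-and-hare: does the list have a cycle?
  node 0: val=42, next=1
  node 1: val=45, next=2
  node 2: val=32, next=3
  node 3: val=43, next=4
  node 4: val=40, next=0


Floyd's tortoise (slow, +1) and hare (fast, +2):
  init: slow=0, fast=0
  step 1: slow=1, fast=2
  step 2: slow=2, fast=4
  step 3: slow=3, fast=1
  step 4: slow=4, fast=3
  step 5: slow=0, fast=0
  slow == fast at node 0: cycle detected

Cycle: yes


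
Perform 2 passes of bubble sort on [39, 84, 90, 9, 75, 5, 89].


Initial: [39, 84, 90, 9, 75, 5, 89]
Pass 1: [39, 84, 9, 75, 5, 89, 90] (4 swaps)
Pass 2: [39, 9, 75, 5, 84, 89, 90] (3 swaps)

After 2 passes: [39, 9, 75, 5, 84, 89, 90]


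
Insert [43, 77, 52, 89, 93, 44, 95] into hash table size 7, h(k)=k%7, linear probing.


Insert 43: h=1 -> slot 1
Insert 77: h=0 -> slot 0
Insert 52: h=3 -> slot 3
Insert 89: h=5 -> slot 5
Insert 93: h=2 -> slot 2
Insert 44: h=2, 2 probes -> slot 4
Insert 95: h=4, 2 probes -> slot 6

Table: [77, 43, 93, 52, 44, 89, 95]


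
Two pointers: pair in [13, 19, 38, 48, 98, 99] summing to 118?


lo=0(13)+hi=5(99)=112
lo=1(19)+hi=5(99)=118

Yes: 19+99=118


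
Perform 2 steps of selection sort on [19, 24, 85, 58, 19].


Initial: [19, 24, 85, 58, 19]
Step 1: min=19 at 0
  Swap: [19, 24, 85, 58, 19]
Step 2: min=19 at 4
  Swap: [19, 19, 85, 58, 24]

After 2 steps: [19, 19, 85, 58, 24]


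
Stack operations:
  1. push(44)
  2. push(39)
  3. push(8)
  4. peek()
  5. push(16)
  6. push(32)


push(44) -> [44]
push(39) -> [44, 39]
push(8) -> [44, 39, 8]
peek()->8
push(16) -> [44, 39, 8, 16]
push(32) -> [44, 39, 8, 16, 32]

Final stack: [44, 39, 8, 16, 32]


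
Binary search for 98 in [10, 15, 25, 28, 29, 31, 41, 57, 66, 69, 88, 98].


Step 1: lo=0, hi=11, mid=5, val=31
Step 2: lo=6, hi=11, mid=8, val=66
Step 3: lo=9, hi=11, mid=10, val=88
Step 4: lo=11, hi=11, mid=11, val=98

Found at index 11


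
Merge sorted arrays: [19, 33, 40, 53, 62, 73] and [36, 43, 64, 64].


Take 19 from A
Take 33 from A
Take 36 from B
Take 40 from A
Take 43 from B
Take 53 from A
Take 62 from A
Take 64 from B
Take 64 from B

Merged: [19, 33, 36, 40, 43, 53, 62, 64, 64, 73]


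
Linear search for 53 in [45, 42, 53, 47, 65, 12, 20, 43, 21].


i=0: 45!=53
i=1: 42!=53
i=2: 53==53 found!

Found at 2, 3 comps


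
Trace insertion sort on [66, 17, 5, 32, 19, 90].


Initial: [66, 17, 5, 32, 19, 90]
Insert 17: [17, 66, 5, 32, 19, 90]
Insert 5: [5, 17, 66, 32, 19, 90]
Insert 32: [5, 17, 32, 66, 19, 90]
Insert 19: [5, 17, 19, 32, 66, 90]
Insert 90: [5, 17, 19, 32, 66, 90]

Sorted: [5, 17, 19, 32, 66, 90]


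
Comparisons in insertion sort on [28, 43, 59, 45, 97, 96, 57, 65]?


Algorithm: insertion sort
Input: [28, 43, 59, 45, 97, 96, 57, 65]
Sorted: [28, 43, 45, 57, 59, 65, 96, 97]

14


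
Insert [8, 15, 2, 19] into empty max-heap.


Insert 8: [8]
Insert 15: [15, 8]
Insert 2: [15, 8, 2]
Insert 19: [19, 15, 2, 8]

Final heap: [19, 15, 2, 8]


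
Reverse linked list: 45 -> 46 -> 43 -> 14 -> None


Step 1: curr=45, set curr.next=prev(None) | reversed so far: 45
Step 2: curr=46, set curr.next=prev(45) | reversed so far: 46 -> 45
Step 3: curr=43, set curr.next=prev(46) | reversed so far: 43 -> 46 -> 45
Step 4: curr=14, set curr.next=prev(43) | reversed so far: 14 -> 43 -> 46 -> 45

14 -> 43 -> 46 -> 45 -> None


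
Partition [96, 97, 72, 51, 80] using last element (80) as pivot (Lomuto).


Pivot: 80
  72 <= 80: swap -> [72, 97, 96, 51, 80]
  51 <= 80: swap -> [72, 51, 96, 97, 80]
Place pivot at 2: [72, 51, 80, 97, 96]

Partitioned: [72, 51, 80, 97, 96]


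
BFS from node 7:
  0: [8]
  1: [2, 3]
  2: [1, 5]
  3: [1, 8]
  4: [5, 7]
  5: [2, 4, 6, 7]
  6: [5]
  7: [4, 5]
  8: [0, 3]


Visit 7, enqueue [4, 5]
Visit 4, enqueue []
Visit 5, enqueue [2, 6]
Visit 2, enqueue [1]
Visit 6, enqueue []
Visit 1, enqueue [3]
Visit 3, enqueue [8]
Visit 8, enqueue [0]
Visit 0, enqueue []

BFS order: [7, 4, 5, 2, 6, 1, 3, 8, 0]


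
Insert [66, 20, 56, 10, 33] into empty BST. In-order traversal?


Insert 66: root
Insert 20: L from 66
Insert 56: L from 66 -> R from 20
Insert 10: L from 66 -> L from 20
Insert 33: L from 66 -> R from 20 -> L from 56

In-order: [10, 20, 33, 56, 66]


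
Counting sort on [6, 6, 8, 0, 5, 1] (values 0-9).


Input: [6, 6, 8, 0, 5, 1]
Counts: [1, 1, 0, 0, 0, 1, 2, 0, 1, 0]

Sorted: [0, 1, 5, 6, 6, 8]


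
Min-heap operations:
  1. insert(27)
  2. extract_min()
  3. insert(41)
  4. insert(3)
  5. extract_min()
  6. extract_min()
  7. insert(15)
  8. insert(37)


insert(27) -> [27]
extract_min()->27, []
insert(41) -> [41]
insert(3) -> [3, 41]
extract_min()->3, [41]
extract_min()->41, []
insert(15) -> [15]
insert(37) -> [15, 37]

Final heap: [15, 37]


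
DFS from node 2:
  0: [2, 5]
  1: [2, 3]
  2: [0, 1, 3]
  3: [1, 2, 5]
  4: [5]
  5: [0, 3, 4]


Visit 2, push [3, 1, 0]
Visit 0, push [5]
Visit 5, push [4, 3]
Visit 3, push [1]
Visit 1, push []
Visit 4, push []

DFS order: [2, 0, 5, 3, 1, 4]


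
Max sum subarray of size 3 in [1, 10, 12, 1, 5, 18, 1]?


[0:3]: 23
[1:4]: 23
[2:5]: 18
[3:6]: 24
[4:7]: 24

Max: 24 at [3:6]


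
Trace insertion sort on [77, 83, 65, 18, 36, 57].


Initial: [77, 83, 65, 18, 36, 57]
Insert 83: [77, 83, 65, 18, 36, 57]
Insert 65: [65, 77, 83, 18, 36, 57]
Insert 18: [18, 65, 77, 83, 36, 57]
Insert 36: [18, 36, 65, 77, 83, 57]
Insert 57: [18, 36, 57, 65, 77, 83]

Sorted: [18, 36, 57, 65, 77, 83]


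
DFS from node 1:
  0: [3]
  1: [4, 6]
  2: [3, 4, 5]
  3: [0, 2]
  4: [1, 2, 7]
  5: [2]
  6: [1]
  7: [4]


Visit 1, push [6, 4]
Visit 4, push [7, 2]
Visit 2, push [5, 3]
Visit 3, push [0]
Visit 0, push []
Visit 5, push []
Visit 7, push []
Visit 6, push []

DFS order: [1, 4, 2, 3, 0, 5, 7, 6]


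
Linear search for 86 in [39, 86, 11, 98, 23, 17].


i=0: 39!=86
i=1: 86==86 found!

Found at 1, 2 comps


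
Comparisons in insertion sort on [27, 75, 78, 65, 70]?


Algorithm: insertion sort
Input: [27, 75, 78, 65, 70]
Sorted: [27, 65, 70, 75, 78]

8


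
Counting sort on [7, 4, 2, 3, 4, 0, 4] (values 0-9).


Input: [7, 4, 2, 3, 4, 0, 4]
Counts: [1, 0, 1, 1, 3, 0, 0, 1, 0, 0]

Sorted: [0, 2, 3, 4, 4, 4, 7]


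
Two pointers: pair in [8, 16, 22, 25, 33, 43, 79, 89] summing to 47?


lo=0(8)+hi=7(89)=97
lo=0(8)+hi=6(79)=87
lo=0(8)+hi=5(43)=51
lo=0(8)+hi=4(33)=41
lo=1(16)+hi=4(33)=49
lo=1(16)+hi=3(25)=41
lo=2(22)+hi=3(25)=47

Yes: 22+25=47


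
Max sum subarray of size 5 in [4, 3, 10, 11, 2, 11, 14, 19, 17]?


[0:5]: 30
[1:6]: 37
[2:7]: 48
[3:8]: 57
[4:9]: 63

Max: 63 at [4:9]


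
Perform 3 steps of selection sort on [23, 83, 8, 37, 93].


Initial: [23, 83, 8, 37, 93]
Step 1: min=8 at 2
  Swap: [8, 83, 23, 37, 93]
Step 2: min=23 at 2
  Swap: [8, 23, 83, 37, 93]
Step 3: min=37 at 3
  Swap: [8, 23, 37, 83, 93]

After 3 steps: [8, 23, 37, 83, 93]


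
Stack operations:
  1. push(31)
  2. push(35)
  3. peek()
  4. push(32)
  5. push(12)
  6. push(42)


push(31) -> [31]
push(35) -> [31, 35]
peek()->35
push(32) -> [31, 35, 32]
push(12) -> [31, 35, 32, 12]
push(42) -> [31, 35, 32, 12, 42]

Final stack: [31, 35, 32, 12, 42]


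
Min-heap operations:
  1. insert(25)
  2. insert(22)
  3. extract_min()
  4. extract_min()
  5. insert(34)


insert(25) -> [25]
insert(22) -> [22, 25]
extract_min()->22, [25]
extract_min()->25, []
insert(34) -> [34]

Final heap: [34]


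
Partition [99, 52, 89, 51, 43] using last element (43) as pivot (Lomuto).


Pivot: 43
Place pivot at 0: [43, 52, 89, 51, 99]

Partitioned: [43, 52, 89, 51, 99]


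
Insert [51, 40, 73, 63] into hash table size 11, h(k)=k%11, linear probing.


Insert 51: h=7 -> slot 7
Insert 40: h=7, 1 probes -> slot 8
Insert 73: h=7, 2 probes -> slot 9
Insert 63: h=8, 2 probes -> slot 10

Table: [None, None, None, None, None, None, None, 51, 40, 73, 63]


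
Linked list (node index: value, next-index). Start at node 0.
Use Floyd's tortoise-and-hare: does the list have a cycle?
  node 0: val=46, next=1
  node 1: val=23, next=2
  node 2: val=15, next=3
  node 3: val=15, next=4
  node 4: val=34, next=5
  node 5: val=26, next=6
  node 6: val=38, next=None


Floyd's tortoise (slow, +1) and hare (fast, +2):
  init: slow=0, fast=0
  step 1: slow=1, fast=2
  step 2: slow=2, fast=4
  step 3: slow=3, fast=6
  step 4: fast -> None, no cycle

Cycle: no


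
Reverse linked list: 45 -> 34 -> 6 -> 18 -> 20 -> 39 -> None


Step 1: curr=45, set curr.next=prev(None) | reversed so far: 45
Step 2: curr=34, set curr.next=prev(45) | reversed so far: 34 -> 45
Step 3: curr=6, set curr.next=prev(34) | reversed so far: 6 -> 34 -> 45
Step 4: curr=18, set curr.next=prev(6) | reversed so far: 18 -> 6 -> 34 -> 45
Step 5: curr=20, set curr.next=prev(18) | reversed so far: 20 -> 18 -> 6 -> 34 -> 45
Step 6: curr=39, set curr.next=prev(20) | reversed so far: 39 -> 20 -> 18 -> 6 -> 34 -> 45

39 -> 20 -> 18 -> 6 -> 34 -> 45 -> None


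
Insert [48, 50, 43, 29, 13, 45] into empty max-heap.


Insert 48: [48]
Insert 50: [50, 48]
Insert 43: [50, 48, 43]
Insert 29: [50, 48, 43, 29]
Insert 13: [50, 48, 43, 29, 13]
Insert 45: [50, 48, 45, 29, 13, 43]

Final heap: [50, 48, 45, 29, 13, 43]


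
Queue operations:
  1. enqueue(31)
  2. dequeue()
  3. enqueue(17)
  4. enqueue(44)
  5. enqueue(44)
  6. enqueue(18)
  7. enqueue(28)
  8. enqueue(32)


enqueue(31) -> [31]
dequeue()->31, []
enqueue(17) -> [17]
enqueue(44) -> [17, 44]
enqueue(44) -> [17, 44, 44]
enqueue(18) -> [17, 44, 44, 18]
enqueue(28) -> [17, 44, 44, 18, 28]
enqueue(32) -> [17, 44, 44, 18, 28, 32]

Final queue: [17, 44, 44, 18, 28, 32]


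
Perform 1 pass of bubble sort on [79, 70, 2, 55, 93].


Initial: [79, 70, 2, 55, 93]
Pass 1: [70, 2, 55, 79, 93] (3 swaps)

After 1 pass: [70, 2, 55, 79, 93]


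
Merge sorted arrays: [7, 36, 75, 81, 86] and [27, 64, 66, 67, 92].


Take 7 from A
Take 27 from B
Take 36 from A
Take 64 from B
Take 66 from B
Take 67 from B
Take 75 from A
Take 81 from A
Take 86 from A

Merged: [7, 27, 36, 64, 66, 67, 75, 81, 86, 92]


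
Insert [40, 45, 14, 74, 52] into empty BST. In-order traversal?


Insert 40: root
Insert 45: R from 40
Insert 14: L from 40
Insert 74: R from 40 -> R from 45
Insert 52: R from 40 -> R from 45 -> L from 74

In-order: [14, 40, 45, 52, 74]


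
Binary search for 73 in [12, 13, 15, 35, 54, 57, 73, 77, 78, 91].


Step 1: lo=0, hi=9, mid=4, val=54
Step 2: lo=5, hi=9, mid=7, val=77
Step 3: lo=5, hi=6, mid=5, val=57
Step 4: lo=6, hi=6, mid=6, val=73

Found at index 6


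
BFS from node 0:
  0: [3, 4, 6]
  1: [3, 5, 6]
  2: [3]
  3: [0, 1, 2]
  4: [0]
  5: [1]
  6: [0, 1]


Visit 0, enqueue [3, 4, 6]
Visit 3, enqueue [1, 2]
Visit 4, enqueue []
Visit 6, enqueue []
Visit 1, enqueue [5]
Visit 2, enqueue []
Visit 5, enqueue []

BFS order: [0, 3, 4, 6, 1, 2, 5]


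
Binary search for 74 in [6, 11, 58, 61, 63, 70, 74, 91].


Step 1: lo=0, hi=7, mid=3, val=61
Step 2: lo=4, hi=7, mid=5, val=70
Step 3: lo=6, hi=7, mid=6, val=74

Found at index 6


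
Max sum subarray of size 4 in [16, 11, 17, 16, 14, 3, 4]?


[0:4]: 60
[1:5]: 58
[2:6]: 50
[3:7]: 37

Max: 60 at [0:4]


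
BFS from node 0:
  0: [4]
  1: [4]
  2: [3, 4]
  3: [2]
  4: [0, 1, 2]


Visit 0, enqueue [4]
Visit 4, enqueue [1, 2]
Visit 1, enqueue []
Visit 2, enqueue [3]
Visit 3, enqueue []

BFS order: [0, 4, 1, 2, 3]


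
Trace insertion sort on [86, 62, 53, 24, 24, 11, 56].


Initial: [86, 62, 53, 24, 24, 11, 56]
Insert 62: [62, 86, 53, 24, 24, 11, 56]
Insert 53: [53, 62, 86, 24, 24, 11, 56]
Insert 24: [24, 53, 62, 86, 24, 11, 56]
Insert 24: [24, 24, 53, 62, 86, 11, 56]
Insert 11: [11, 24, 24, 53, 62, 86, 56]
Insert 56: [11, 24, 24, 53, 56, 62, 86]

Sorted: [11, 24, 24, 53, 56, 62, 86]


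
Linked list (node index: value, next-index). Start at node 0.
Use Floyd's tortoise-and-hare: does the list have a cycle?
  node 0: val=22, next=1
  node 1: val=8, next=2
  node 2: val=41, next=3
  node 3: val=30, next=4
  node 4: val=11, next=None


Floyd's tortoise (slow, +1) and hare (fast, +2):
  init: slow=0, fast=0
  step 1: slow=1, fast=2
  step 2: slow=2, fast=4
  step 3: fast -> None, no cycle

Cycle: no


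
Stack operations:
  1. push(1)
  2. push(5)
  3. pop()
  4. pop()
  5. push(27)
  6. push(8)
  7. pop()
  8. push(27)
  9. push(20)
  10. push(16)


push(1) -> [1]
push(5) -> [1, 5]
pop()->5, [1]
pop()->1, []
push(27) -> [27]
push(8) -> [27, 8]
pop()->8, [27]
push(27) -> [27, 27]
push(20) -> [27, 27, 20]
push(16) -> [27, 27, 20, 16]

Final stack: [27, 27, 20, 16]


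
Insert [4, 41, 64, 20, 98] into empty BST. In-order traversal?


Insert 4: root
Insert 41: R from 4
Insert 64: R from 4 -> R from 41
Insert 20: R from 4 -> L from 41
Insert 98: R from 4 -> R from 41 -> R from 64

In-order: [4, 20, 41, 64, 98]


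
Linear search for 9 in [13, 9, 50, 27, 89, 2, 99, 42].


i=0: 13!=9
i=1: 9==9 found!

Found at 1, 2 comps


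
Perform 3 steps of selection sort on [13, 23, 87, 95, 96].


Initial: [13, 23, 87, 95, 96]
Step 1: min=13 at 0
  Swap: [13, 23, 87, 95, 96]
Step 2: min=23 at 1
  Swap: [13, 23, 87, 95, 96]
Step 3: min=87 at 2
  Swap: [13, 23, 87, 95, 96]

After 3 steps: [13, 23, 87, 95, 96]


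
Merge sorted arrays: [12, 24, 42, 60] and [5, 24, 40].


Take 5 from B
Take 12 from A
Take 24 from A
Take 24 from B
Take 40 from B

Merged: [5, 12, 24, 24, 40, 42, 60]


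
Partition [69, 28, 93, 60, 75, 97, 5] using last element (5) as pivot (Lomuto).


Pivot: 5
Place pivot at 0: [5, 28, 93, 60, 75, 97, 69]

Partitioned: [5, 28, 93, 60, 75, 97, 69]


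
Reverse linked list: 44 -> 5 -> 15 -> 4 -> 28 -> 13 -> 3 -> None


Step 1: curr=44, set curr.next=prev(None) | reversed so far: 44
Step 2: curr=5, set curr.next=prev(44) | reversed so far: 5 -> 44
Step 3: curr=15, set curr.next=prev(5) | reversed so far: 15 -> 5 -> 44
Step 4: curr=4, set curr.next=prev(15) | reversed so far: 4 -> 15 -> 5 -> 44
Step 5: curr=28, set curr.next=prev(4) | reversed so far: 28 -> 4 -> 15 -> 5 -> 44
Step 6: curr=13, set curr.next=prev(28) | reversed so far: 13 -> 28 -> 4 -> 15 -> 5 -> 44
Step 7: curr=3, set curr.next=prev(13) | reversed so far: 3 -> 13 -> 28 -> 4 -> 15 -> 5 -> 44

3 -> 13 -> 28 -> 4 -> 15 -> 5 -> 44 -> None


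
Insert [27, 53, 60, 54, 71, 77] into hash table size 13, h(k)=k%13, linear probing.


Insert 27: h=1 -> slot 1
Insert 53: h=1, 1 probes -> slot 2
Insert 60: h=8 -> slot 8
Insert 54: h=2, 1 probes -> slot 3
Insert 71: h=6 -> slot 6
Insert 77: h=12 -> slot 12

Table: [None, 27, 53, 54, None, None, 71, None, 60, None, None, None, 77]


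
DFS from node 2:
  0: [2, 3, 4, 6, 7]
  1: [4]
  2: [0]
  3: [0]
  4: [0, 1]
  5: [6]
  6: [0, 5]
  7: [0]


Visit 2, push [0]
Visit 0, push [7, 6, 4, 3]
Visit 3, push []
Visit 4, push [1]
Visit 1, push []
Visit 6, push [5]
Visit 5, push []
Visit 7, push []

DFS order: [2, 0, 3, 4, 1, 6, 5, 7]


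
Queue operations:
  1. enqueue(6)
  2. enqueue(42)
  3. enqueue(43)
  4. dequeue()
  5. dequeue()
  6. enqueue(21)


enqueue(6) -> [6]
enqueue(42) -> [6, 42]
enqueue(43) -> [6, 42, 43]
dequeue()->6, [42, 43]
dequeue()->42, [43]
enqueue(21) -> [43, 21]

Final queue: [43, 21]


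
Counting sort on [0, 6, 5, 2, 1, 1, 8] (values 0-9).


Input: [0, 6, 5, 2, 1, 1, 8]
Counts: [1, 2, 1, 0, 0, 1, 1, 0, 1, 0]

Sorted: [0, 1, 1, 2, 5, 6, 8]


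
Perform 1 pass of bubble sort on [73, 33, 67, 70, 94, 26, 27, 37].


Initial: [73, 33, 67, 70, 94, 26, 27, 37]
Pass 1: [33, 67, 70, 73, 26, 27, 37, 94] (6 swaps)

After 1 pass: [33, 67, 70, 73, 26, 27, 37, 94]


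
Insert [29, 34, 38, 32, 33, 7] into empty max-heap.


Insert 29: [29]
Insert 34: [34, 29]
Insert 38: [38, 29, 34]
Insert 32: [38, 32, 34, 29]
Insert 33: [38, 33, 34, 29, 32]
Insert 7: [38, 33, 34, 29, 32, 7]

Final heap: [38, 33, 34, 29, 32, 7]


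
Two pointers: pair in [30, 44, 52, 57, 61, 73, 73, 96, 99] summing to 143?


lo=0(30)+hi=8(99)=129
lo=1(44)+hi=8(99)=143

Yes: 44+99=143


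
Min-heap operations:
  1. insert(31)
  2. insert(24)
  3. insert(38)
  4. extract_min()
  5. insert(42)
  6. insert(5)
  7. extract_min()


insert(31) -> [31]
insert(24) -> [24, 31]
insert(38) -> [24, 31, 38]
extract_min()->24, [31, 38]
insert(42) -> [31, 38, 42]
insert(5) -> [5, 31, 42, 38]
extract_min()->5, [31, 38, 42]

Final heap: [31, 38, 42]


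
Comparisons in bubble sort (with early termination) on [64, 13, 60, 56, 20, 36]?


Algorithm: bubble sort (with early termination)
Input: [64, 13, 60, 56, 20, 36]
Sorted: [13, 20, 36, 56, 60, 64]

14


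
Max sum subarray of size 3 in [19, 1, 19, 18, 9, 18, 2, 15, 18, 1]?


[0:3]: 39
[1:4]: 38
[2:5]: 46
[3:6]: 45
[4:7]: 29
[5:8]: 35
[6:9]: 35
[7:10]: 34

Max: 46 at [2:5]


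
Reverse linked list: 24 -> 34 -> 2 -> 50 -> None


Step 1: curr=24, set curr.next=prev(None) | reversed so far: 24
Step 2: curr=34, set curr.next=prev(24) | reversed so far: 34 -> 24
Step 3: curr=2, set curr.next=prev(34) | reversed so far: 2 -> 34 -> 24
Step 4: curr=50, set curr.next=prev(2) | reversed so far: 50 -> 2 -> 34 -> 24

50 -> 2 -> 34 -> 24 -> None


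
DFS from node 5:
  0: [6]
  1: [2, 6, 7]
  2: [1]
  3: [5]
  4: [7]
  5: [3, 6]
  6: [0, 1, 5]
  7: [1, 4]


Visit 5, push [6, 3]
Visit 3, push []
Visit 6, push [1, 0]
Visit 0, push []
Visit 1, push [7, 2]
Visit 2, push []
Visit 7, push [4]
Visit 4, push []

DFS order: [5, 3, 6, 0, 1, 2, 7, 4]


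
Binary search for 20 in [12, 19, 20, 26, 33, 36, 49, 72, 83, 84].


Step 1: lo=0, hi=9, mid=4, val=33
Step 2: lo=0, hi=3, mid=1, val=19
Step 3: lo=2, hi=3, mid=2, val=20

Found at index 2


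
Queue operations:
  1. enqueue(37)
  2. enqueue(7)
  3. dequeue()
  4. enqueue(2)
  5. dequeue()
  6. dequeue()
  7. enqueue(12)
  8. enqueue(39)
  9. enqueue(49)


enqueue(37) -> [37]
enqueue(7) -> [37, 7]
dequeue()->37, [7]
enqueue(2) -> [7, 2]
dequeue()->7, [2]
dequeue()->2, []
enqueue(12) -> [12]
enqueue(39) -> [12, 39]
enqueue(49) -> [12, 39, 49]

Final queue: [12, 39, 49]
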